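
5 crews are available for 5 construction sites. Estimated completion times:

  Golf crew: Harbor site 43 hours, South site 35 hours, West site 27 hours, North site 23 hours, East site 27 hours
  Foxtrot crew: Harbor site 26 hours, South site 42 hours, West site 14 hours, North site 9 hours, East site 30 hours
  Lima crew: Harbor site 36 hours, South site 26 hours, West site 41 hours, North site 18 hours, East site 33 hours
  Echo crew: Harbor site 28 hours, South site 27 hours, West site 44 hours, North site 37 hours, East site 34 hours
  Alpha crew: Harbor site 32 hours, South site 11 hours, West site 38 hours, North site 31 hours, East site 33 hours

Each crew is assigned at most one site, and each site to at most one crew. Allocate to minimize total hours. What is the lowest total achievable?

Minimum total: 98 hours

Optimal: Golf crew→East site (27 hours), Foxtrot crew→West site (14 hours), Lima crew→North site (18 hours), Echo crew→Harbor site (28 hours), Alpha crew→South site (11 hours) — total 27+14+18+28+11 = 98 hours.
Min-entry greedy (repeatedly take the single cheapest remaining cell) gives 108 hours, worse by 10.
Next-best assignment: Golf crew→West site, Foxtrot crew→North site, Lima crew→East site, Echo crew→Harbor site, Alpha crew→South site = 108 hours.
Swapping Alpha crew↔Lima crew (Alpha crew→North site 31 hours, Lima crew→South site 26 hours) adds 28.
No other one-to-one assignment undercuts 98 hours.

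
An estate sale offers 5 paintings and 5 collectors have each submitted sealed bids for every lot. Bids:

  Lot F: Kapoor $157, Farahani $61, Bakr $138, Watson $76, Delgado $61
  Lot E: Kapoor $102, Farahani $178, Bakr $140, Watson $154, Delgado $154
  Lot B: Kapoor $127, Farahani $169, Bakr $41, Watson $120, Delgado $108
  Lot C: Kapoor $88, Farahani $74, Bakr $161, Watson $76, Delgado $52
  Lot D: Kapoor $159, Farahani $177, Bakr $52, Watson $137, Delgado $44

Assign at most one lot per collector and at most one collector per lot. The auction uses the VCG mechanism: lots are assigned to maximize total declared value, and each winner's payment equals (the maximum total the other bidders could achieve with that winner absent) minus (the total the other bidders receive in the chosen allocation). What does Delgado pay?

Efficient allocation: Kapoor→Lot F ($157), Farahani→Lot B ($169), Bakr→Lot C ($161), Watson→Lot D ($137), Delgado→Lot E ($154); total welfare W = $778.
Delgado receives Lot E at value $154, so the others get W − 154 = $624.
Without Delgado: best allocation of the remaining 4 bidders over all 5 lots is Kapoor→Lot F ($157), Farahani→Lot D ($177), Bakr→Lot C ($161), Watson→Lot E ($154), total $649.
VCG payment = (others' best without Delgado) − (others' welfare with Delgado) = 649 − 624 = $25.

Delgado pays $25.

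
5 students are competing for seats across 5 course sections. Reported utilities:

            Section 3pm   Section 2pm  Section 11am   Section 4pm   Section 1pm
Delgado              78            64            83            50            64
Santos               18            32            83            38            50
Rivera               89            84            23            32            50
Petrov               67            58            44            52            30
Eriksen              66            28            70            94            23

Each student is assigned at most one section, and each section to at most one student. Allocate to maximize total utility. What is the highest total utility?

Maximum total: 392 points

This is the linear assignment problem.
Optimal: Delgado→Section 1pm (64 points), Santos→Section 11am (83 points), Rivera→Section 2pm (84 points), Petrov→Section 3pm (67 points), Eriksen→Section 4pm (94 points) — total 64+83+84+67+94 = 392 points.
Column-greedy (each section in turn goes to its best remaining student) gives 360 points, worse by 32.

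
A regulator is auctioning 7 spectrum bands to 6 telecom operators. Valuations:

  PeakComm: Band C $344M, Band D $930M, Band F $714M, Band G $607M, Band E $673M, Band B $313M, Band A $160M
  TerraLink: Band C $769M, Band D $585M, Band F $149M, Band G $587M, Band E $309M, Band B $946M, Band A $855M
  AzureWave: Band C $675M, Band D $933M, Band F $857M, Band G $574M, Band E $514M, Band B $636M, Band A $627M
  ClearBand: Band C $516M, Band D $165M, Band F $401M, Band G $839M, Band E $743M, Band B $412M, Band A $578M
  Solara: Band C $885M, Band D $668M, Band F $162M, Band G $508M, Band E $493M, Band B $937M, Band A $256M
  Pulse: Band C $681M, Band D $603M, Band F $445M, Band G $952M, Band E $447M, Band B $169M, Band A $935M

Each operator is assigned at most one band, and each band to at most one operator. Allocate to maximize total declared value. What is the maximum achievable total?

Max total: $5392M

Treat this as an assignment problem: match each operator to one band.
Optimal: PeakComm→Band D ($930M), TerraLink→Band B ($946M), AzureWave→Band F ($857M), ClearBand→Band G ($839M), Solara→Band C ($885M), Pulse→Band A ($935M) — total 930+946+857+839+885+935 = $5392M.
Column-greedy (each band in turn goes to its best remaining operator) gives $5173M, worse by 219.
Every other assignment is strictly worse.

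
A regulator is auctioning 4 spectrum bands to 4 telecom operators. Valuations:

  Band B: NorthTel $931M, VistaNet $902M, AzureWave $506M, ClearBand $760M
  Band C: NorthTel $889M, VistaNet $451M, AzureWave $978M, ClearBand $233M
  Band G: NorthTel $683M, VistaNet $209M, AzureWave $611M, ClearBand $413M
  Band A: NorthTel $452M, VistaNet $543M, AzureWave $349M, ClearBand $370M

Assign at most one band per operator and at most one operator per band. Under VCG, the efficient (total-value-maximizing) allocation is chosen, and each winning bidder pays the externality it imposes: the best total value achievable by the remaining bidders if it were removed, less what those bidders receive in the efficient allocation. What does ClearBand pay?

Efficient allocation: NorthTel→Band G ($683M), VistaNet→Band A ($543M), AzureWave→Band C ($978M), ClearBand→Band B ($760M); total welfare W = $2964M.
ClearBand receives Band B at value $760M, so the others get W − 760 = $2204M.
Without ClearBand: best allocation of the remaining 3 bidders over all 4 bands is NorthTel→Band G ($683M), VistaNet→Band B ($902M), AzureWave→Band C ($978M), total $2563M.
VCG payment = (others' best without ClearBand) − (others' welfare with ClearBand) = 2563 − 2204 = $359M.

ClearBand pays $359M.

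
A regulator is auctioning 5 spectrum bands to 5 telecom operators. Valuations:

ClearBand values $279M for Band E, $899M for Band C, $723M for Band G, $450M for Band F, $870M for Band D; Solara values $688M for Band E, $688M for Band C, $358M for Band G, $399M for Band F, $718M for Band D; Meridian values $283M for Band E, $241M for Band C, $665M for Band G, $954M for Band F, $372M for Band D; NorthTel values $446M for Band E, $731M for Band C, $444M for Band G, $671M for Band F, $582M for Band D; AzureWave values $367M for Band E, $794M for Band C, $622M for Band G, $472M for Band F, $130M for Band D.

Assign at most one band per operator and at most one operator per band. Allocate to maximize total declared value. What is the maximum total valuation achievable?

Optimal: ClearBand→Band D ($870M), Solara→Band E ($688M), Meridian→Band F ($954M), NorthTel→Band C ($731M), AzureWave→Band G ($622M) — total 870+688+954+731+622 = $3865M.
Checked against all permutations: $3865M is optimal.

Max total: $3865M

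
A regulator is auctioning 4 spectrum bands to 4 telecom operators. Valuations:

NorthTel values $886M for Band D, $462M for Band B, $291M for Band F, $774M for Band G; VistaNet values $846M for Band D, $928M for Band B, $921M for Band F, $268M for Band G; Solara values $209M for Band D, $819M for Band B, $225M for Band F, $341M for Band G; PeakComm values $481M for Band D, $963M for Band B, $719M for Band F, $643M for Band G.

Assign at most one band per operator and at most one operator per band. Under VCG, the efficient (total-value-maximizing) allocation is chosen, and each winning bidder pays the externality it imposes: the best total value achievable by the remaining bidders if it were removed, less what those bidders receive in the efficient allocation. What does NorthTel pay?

NorthTel pays $1M.

Efficient allocation: NorthTel→Band D ($886M), VistaNet→Band F ($921M), Solara→Band B ($819M), PeakComm→Band G ($643M); total welfare W = $3269M.
NorthTel receives Band D at value $886M, so the others get W − 886 = $2383M.
Without NorthTel: best allocation of the remaining 3 bidders over all 4 bands is VistaNet→Band D ($846M), Solara→Band B ($819M), PeakComm→Band F ($719M), total $2384M.
VCG payment = (others' best without NorthTel) − (others' welfare with NorthTel) = 2384 − 2383 = $1M.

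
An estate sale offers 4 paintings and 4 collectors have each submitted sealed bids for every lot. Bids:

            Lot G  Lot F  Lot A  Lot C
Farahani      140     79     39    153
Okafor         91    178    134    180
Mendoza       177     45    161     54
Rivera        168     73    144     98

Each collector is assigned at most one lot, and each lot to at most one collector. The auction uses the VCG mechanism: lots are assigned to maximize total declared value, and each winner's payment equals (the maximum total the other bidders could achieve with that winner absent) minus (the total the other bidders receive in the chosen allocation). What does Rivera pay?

Efficient allocation: Farahani→Lot C ($153), Okafor→Lot F ($178), Mendoza→Lot A ($161), Rivera→Lot G ($168); total welfare W = $660.
Rivera receives Lot G at value $168, so the others get W − 168 = $492.
Without Rivera: best allocation of the remaining 3 bidders over all 4 lots is Farahani→Lot C ($153), Okafor→Lot F ($178), Mendoza→Lot G ($177), total $508.
VCG payment = (others' best without Rivera) − (others' welfare with Rivera) = 508 − 492 = $16.

Rivera pays $16.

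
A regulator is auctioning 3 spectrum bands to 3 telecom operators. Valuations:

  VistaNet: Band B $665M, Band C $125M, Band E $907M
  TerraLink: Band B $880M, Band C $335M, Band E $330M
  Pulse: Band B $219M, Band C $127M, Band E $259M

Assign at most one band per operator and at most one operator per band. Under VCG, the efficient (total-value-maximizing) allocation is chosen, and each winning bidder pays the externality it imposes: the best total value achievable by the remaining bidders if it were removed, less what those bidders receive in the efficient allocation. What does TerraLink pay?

Efficient allocation: VistaNet→Band E ($907M), TerraLink→Band B ($880M), Pulse→Band C ($127M); total welfare W = $1914M.
TerraLink receives Band B at value $880M, so the others get W − 880 = $1034M.
Without TerraLink: best allocation of the remaining 2 bidders over all 3 bands is VistaNet→Band E ($907M), Pulse→Band B ($219M), total $1126M.
VCG payment = (others' best without TerraLink) − (others' welfare with TerraLink) = 1126 − 1034 = $92M.

TerraLink pays $92M.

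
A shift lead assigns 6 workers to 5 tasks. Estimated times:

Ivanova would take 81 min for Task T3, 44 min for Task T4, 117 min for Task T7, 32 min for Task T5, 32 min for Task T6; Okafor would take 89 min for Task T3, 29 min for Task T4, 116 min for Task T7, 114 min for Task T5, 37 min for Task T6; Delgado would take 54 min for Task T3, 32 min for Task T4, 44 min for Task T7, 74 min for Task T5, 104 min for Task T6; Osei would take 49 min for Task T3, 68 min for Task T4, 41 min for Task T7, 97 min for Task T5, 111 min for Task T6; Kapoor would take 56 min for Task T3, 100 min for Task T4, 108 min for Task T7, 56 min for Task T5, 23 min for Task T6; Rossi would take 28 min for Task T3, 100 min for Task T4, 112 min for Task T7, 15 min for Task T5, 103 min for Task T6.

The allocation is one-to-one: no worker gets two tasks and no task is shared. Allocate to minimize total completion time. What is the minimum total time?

Minimum total: 153 min

Optimal: Rossi→Task T3 (28 min), Okafor→Task T4 (29 min), Osei→Task T7 (41 min), Ivanova→Task T5 (32 min), Kapoor→Task T6 (23 min) — total 28+29+41+32+23 = 153 min.
Swapping Rossi↔Ivanova (Rossi→Task T5 15 min, Ivanova→Task T3 81 min) adds 36.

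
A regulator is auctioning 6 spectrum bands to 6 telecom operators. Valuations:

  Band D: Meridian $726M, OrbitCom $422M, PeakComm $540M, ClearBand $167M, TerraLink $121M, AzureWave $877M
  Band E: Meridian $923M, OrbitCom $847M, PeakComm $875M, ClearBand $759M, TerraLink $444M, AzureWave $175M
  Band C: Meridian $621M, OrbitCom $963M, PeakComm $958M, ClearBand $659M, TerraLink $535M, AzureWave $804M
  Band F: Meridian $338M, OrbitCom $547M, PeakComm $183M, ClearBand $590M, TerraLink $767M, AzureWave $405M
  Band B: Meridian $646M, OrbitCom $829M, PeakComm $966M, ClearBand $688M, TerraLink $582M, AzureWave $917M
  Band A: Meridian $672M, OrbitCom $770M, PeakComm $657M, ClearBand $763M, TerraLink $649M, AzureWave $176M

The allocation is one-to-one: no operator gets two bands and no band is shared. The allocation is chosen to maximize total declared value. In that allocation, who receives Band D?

Treat this as an assignment problem: match each operator to one band.
Optimal: Meridian→Band E ($923M), OrbitCom→Band C ($963M), PeakComm→Band B ($966M), ClearBand→Band A ($763M), TerraLink→Band F ($767M), AzureWave→Band D ($877M) — total 923+963+966+763+767+877 = $5259M.
Swapping ClearBand↔TerraLink (ClearBand→Band F $590M, TerraLink→Band A $649M) loses 291.
No other one-to-one assignment exceeds $5259M.
AzureWave's own top band is Band B ($917M), but forcing AzureWave→Band B and reassigning the rest optimally gives only $5011M — worse by 248.

AzureWave receives Band D.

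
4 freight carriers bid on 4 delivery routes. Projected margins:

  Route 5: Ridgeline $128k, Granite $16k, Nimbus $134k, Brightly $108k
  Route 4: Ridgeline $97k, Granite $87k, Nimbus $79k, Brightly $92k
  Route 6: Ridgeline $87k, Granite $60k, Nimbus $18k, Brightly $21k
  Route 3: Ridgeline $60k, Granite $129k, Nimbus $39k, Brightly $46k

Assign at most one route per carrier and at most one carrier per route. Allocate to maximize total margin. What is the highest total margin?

Maximum total: $442k

This is the linear assignment problem.
Optimal: Ridgeline→Route 6 ($87k), Granite→Route 3 ($129k), Nimbus→Route 5 ($134k), Brightly→Route 4 ($92k) — total 87+129+134+92 = $442k.
Max-entry greedy (repeatedly take the single best remaining cell) gives $381k, worse by 61.
Swapping Nimbus↔Granite (Nimbus→Route 3 $39k, Granite→Route 5 $16k) loses 208.
Every other assignment is strictly worse.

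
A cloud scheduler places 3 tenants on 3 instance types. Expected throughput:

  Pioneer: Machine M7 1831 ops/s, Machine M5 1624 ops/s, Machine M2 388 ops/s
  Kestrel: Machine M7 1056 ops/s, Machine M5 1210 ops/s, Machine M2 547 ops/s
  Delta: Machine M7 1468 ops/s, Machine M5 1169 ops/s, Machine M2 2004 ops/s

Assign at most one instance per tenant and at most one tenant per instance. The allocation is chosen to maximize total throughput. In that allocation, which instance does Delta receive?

Optimal: Pioneer→Machine M7 (1831 ops/s), Kestrel→Machine M5 (1210 ops/s), Delta→Machine M2 (2004 ops/s) — total 1831+1210+2004 = 5045 ops/s.
Checked against all permutations: 5045 ops/s is optimal.

Delta receives Machine M2.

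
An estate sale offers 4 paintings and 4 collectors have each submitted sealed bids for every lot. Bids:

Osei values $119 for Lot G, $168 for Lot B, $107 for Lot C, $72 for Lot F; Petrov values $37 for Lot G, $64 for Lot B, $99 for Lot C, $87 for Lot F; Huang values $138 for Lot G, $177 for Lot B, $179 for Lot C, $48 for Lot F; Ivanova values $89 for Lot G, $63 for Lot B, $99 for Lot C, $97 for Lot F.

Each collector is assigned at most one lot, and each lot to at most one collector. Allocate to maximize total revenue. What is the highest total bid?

Maximum total: $523

Optimal: Osei→Lot B ($168), Petrov→Lot F ($87), Huang→Lot C ($179), Ivanova→Lot G ($89) — total 168+87+179+89 = $523.
Max-entry greedy (repeatedly take the single best remaining cell) gives $481, worse by 42.
Checked against all permutations: $523 is optimal.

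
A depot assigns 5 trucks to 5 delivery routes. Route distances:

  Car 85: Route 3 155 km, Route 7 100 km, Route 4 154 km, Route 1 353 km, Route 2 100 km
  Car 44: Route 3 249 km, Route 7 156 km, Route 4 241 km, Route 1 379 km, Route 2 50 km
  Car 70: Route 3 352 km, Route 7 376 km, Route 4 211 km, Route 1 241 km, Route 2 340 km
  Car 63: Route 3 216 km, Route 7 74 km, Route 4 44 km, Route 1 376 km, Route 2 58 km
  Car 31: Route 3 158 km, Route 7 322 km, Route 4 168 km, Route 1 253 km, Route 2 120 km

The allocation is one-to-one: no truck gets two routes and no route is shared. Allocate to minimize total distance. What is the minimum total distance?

This is a one-to-one assignment (minimum-cost bipartite matching).
Optimal: Car 85→Route 7 (100 km), Car 44→Route 2 (50 km), Car 70→Route 1 (241 km), Car 63→Route 4 (44 km), Car 31→Route 3 (158 km) — total 100+50+241+44+158 = 593 km.
Column-greedy (each route in turn goes to its cheapest remaining truck) gives 688 km, worse by 95.
Every other assignment is strictly worse.

Min total: 593 km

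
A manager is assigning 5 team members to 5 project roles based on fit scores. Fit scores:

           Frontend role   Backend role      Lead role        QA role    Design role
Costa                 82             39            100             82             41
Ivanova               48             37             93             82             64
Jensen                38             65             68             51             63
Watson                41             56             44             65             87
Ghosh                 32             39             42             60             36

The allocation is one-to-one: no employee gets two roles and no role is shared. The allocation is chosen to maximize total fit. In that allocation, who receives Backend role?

This is a one-to-one assignment (maximum-weight bipartite matching).
Optimal: Costa→Frontend role (82 pts), Ivanova→Lead role (93 pts), Jensen→Backend role (65 pts), Watson→Design role (87 pts), Ghosh→QA role (60 pts) — total 82+93+65+87+60 = 387 pts.
Row-greedy (each employee in turn takes its best remaining role) gives 366 pts, worse by 21.
No other one-to-one assignment exceeds 387 pts.
Jensen's own top role is Lead role (68 pts), but forcing Jensen→Lead role and reassigning the rest optimally gives only 358 pts — worse by 29.

Jensen receives Backend role.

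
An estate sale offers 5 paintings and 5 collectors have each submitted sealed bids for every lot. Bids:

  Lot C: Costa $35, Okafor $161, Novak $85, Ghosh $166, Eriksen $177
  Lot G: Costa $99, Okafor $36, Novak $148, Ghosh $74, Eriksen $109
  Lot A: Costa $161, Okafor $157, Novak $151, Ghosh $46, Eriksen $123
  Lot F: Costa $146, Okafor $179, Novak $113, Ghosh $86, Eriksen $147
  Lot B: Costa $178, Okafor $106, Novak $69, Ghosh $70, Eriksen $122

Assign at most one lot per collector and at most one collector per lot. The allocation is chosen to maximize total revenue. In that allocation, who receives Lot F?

Eriksen receives Lot F.

Optimal: Costa→Lot B ($178), Okafor→Lot A ($157), Novak→Lot G ($148), Ghosh→Lot C ($166), Eriksen→Lot F ($147) — total 178+157+148+166+147 = $796.
Swapping Ghosh↔Eriksen (Ghosh→Lot F $86, Eriksen→Lot C $177) loses 50.
Eriksen's own top lot is Lot C ($177), but forcing Eriksen→Lot C and reassigning the rest optimally gives only $759 — worse by 37.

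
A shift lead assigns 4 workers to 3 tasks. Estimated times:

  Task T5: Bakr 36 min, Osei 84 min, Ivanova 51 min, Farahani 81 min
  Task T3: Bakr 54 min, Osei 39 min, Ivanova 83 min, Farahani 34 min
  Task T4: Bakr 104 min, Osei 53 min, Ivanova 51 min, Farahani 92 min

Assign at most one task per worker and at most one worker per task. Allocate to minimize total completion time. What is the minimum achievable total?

Min total: 121 min

This is the linear assignment problem.
Optimal: Bakr→Task T5 (36 min), Farahani→Task T3 (34 min), Ivanova→Task T4 (51 min) — total 36+34+51 = 121 min.
Row-greedy (each worker in turn takes its cheapest remaining task) gives 126 min, worse by 5.
No other one-to-one assignment undercuts 121 min.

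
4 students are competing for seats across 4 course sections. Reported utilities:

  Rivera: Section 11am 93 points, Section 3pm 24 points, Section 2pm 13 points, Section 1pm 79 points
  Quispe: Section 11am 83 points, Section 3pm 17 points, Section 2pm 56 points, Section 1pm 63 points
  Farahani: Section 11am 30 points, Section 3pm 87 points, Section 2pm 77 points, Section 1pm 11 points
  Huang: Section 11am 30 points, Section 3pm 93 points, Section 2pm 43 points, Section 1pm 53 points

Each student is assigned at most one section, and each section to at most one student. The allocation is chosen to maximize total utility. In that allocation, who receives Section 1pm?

Rivera receives Section 1pm.

Optimal: Rivera→Section 1pm (79 points), Quispe→Section 11am (83 points), Farahani→Section 2pm (77 points), Huang→Section 3pm (93 points) — total 79+83+77+93 = 332 points.
Column-greedy (each section in turn goes to its best remaining student) gives 326 points, worse by 6.
Next-best assignment: Rivera→Section 11am, Quispe→Section 1pm, Farahani→Section 2pm, Huang→Section 3pm = 326 points.
Swapping Farahani↔Quispe (Farahani→Section 11am 30 points, Quispe→Section 2pm 56 points) loses 74.
Rivera's own top section is Section 11am (93 points), but forcing Rivera→Section 11am and reassigning the rest optimally gives only 326 points — worse by 6.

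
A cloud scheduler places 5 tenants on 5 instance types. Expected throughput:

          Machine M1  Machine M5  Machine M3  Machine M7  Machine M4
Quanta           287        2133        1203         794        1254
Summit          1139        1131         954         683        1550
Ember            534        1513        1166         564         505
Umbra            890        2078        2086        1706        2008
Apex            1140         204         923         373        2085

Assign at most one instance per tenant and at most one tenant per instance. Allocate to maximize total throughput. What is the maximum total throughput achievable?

Maximum total: 8229 ops/s

This is a one-to-one assignment (maximum-weight bipartite matching).
Optimal: Quanta→Machine M5 (2133 ops/s), Summit→Machine M1 (1139 ops/s), Ember→Machine M3 (1166 ops/s), Umbra→Machine M7 (1706 ops/s), Apex→Machine M4 (2085 ops/s) — total 2133+1139+1166+1706+2085 = 8229 ops/s.
Max-entry greedy (repeatedly take the single best remaining cell) gives 8007 ops/s, worse by 222.
Next-best assignment: Quanta→Machine M5, Summit→Machine M1, Ember→Machine M7, Umbra→Machine M3, Apex→Machine M4 = 8007 ops/s.
Checked against all permutations: 8229 ops/s is optimal.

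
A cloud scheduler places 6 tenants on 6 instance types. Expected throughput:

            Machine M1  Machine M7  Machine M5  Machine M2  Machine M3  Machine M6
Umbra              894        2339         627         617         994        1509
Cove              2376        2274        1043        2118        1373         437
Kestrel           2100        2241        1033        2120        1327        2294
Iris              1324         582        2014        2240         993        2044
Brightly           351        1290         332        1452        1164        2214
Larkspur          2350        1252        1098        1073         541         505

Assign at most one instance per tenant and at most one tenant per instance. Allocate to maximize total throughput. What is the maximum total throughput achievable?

Optimal: Umbra→Machine M7 (2339 ops/s), Cove→Machine M3 (1373 ops/s), Kestrel→Machine M2 (2120 ops/s), Iris→Machine M5 (2014 ops/s), Brightly→Machine M6 (2214 ops/s), Larkspur→Machine M1 (2350 ops/s) — total 2339+1373+2120+2014+2214+2350 = 12410 ops/s.
Row-greedy (each tenant in turn takes its best remaining instance) gives 11511 ops/s, worse by 899.

Max total: 12410 ops/s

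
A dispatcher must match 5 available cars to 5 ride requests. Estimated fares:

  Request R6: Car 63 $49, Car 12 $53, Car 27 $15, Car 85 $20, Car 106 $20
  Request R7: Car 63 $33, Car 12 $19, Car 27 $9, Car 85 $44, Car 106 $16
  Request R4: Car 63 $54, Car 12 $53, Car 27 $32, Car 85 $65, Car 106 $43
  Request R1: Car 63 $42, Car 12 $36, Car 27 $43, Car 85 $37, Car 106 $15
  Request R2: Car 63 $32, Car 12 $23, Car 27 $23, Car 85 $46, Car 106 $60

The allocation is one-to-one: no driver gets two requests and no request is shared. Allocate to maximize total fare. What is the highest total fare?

Optimal: Car 63→Request R7 ($33), Car 12→Request R6 ($53), Car 27→Request R1 ($43), Car 85→Request R4 ($65), Car 106→Request R2 ($60) — total 33+53+43+65+60 = $254.
Row-greedy (each driver in turn takes its best remaining request) gives $212, worse by 42.
Swapping Car 27↔Car 12 (Car 27→Request R6 $15, Car 12→Request R1 $36) loses 45.
No other one-to-one assignment exceeds $254.

Maximum total: $254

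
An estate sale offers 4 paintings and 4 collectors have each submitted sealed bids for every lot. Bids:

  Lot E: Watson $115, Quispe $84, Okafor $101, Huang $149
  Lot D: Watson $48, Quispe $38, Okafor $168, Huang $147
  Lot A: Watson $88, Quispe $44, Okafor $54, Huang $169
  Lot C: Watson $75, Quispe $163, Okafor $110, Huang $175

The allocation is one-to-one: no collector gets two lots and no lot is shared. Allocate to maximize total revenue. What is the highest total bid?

Max total: $615

Treat this as an assignment problem: match each collector to one lot.
Optimal: Watson→Lot E ($115), Quispe→Lot C ($163), Okafor→Lot D ($168), Huang→Lot A ($169) — total 115+163+168+169 = $615.
Column-greedy (each lot in turn goes to its best remaining collector) gives $568, worse by 47.
Swapping Quispe↔Watson (Quispe→Lot E $84, Watson→Lot C $75) loses 119.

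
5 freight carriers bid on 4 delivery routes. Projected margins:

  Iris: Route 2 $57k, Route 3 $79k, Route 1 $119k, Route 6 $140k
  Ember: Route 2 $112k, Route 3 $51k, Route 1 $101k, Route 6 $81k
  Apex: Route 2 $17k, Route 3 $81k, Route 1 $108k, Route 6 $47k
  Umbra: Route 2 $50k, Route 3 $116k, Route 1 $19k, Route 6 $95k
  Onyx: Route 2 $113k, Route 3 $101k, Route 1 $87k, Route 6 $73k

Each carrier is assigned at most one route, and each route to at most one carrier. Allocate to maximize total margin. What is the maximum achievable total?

This is the linear assignment problem.
Optimal: Onyx→Route 2 ($113k), Umbra→Route 3 ($116k), Apex→Route 1 ($108k), Iris→Route 6 ($140k) — total 113+116+108+140 = $477k.
Row-greedy (each carrier in turn takes its best remaining route) gives $476k, worse by 1.
Swapping Umbra↔Onyx (Umbra→Route 2 $50k, Onyx→Route 3 $101k) loses 78.

Maximum total: $477k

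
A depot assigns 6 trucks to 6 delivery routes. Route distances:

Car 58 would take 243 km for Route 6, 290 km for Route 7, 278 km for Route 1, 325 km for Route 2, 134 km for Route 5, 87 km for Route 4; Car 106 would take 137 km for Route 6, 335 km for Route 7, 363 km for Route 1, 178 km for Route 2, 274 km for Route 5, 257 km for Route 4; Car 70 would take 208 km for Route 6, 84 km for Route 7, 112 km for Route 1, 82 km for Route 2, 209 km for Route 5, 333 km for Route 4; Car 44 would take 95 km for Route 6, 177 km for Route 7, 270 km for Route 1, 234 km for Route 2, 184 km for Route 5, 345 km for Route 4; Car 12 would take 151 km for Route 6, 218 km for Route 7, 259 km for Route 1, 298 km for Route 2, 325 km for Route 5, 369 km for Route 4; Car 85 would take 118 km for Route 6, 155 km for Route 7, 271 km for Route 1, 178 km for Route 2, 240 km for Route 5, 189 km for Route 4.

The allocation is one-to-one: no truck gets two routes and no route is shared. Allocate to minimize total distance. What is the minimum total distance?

Optimal: Car 58→Route 4 (87 km), Car 106→Route 2 (178 km), Car 70→Route 1 (112 km), Car 44→Route 5 (184 km), Car 12→Route 6 (151 km), Car 85→Route 7 (155 km) — total 87+178+112+184+151+155 = 867 km.
Min-entry greedy (repeatedly take the single cheapest remaining cell) gives 952 km, worse by 85.
Next-best assignment: Car 58→Route 4, Car 106→Route 2, Car 70→Route 1, Car 44→Route 5, Car 12→Route 7, Car 85→Route 6 = 897 km.

Min total: 867 km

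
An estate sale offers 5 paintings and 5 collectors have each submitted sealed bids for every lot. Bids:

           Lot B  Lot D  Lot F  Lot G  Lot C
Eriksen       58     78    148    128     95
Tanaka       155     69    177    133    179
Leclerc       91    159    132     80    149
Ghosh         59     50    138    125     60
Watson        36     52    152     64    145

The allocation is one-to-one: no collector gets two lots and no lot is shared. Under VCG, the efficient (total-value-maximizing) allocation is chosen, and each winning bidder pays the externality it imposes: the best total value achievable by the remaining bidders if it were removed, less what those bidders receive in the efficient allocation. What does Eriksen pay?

Efficient allocation: Eriksen→Lot F ($148), Tanaka→Lot B ($155), Leclerc→Lot D ($159), Ghosh→Lot G ($125), Watson→Lot C ($145); total welfare W = $732.
Eriksen receives Lot F at value $148, so the others get W − 148 = $584.
Without Eriksen: best allocation of the remaining 4 bidders over all 5 lots is Tanaka→Lot C ($179), Leclerc→Lot D ($159), Ghosh→Lot G ($125), Watson→Lot F ($152), total $615.
VCG payment = (others' best without Eriksen) − (others' welfare with Eriksen) = 615 − 584 = $31.

Eriksen pays $31.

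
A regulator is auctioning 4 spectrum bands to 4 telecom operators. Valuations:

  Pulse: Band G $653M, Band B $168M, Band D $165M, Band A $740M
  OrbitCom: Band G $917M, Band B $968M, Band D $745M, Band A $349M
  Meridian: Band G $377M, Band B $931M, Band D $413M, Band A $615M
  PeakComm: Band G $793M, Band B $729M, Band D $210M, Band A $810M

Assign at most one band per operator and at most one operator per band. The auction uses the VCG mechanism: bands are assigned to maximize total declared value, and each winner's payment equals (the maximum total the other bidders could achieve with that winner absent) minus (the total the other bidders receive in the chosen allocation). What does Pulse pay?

Pulse pays $189M.

Efficient allocation: Pulse→Band A ($740M), OrbitCom→Band D ($745M), Meridian→Band B ($931M), PeakComm→Band G ($793M); total welfare W = $3209M.
Pulse receives Band A at value $740M, so the others get W − 740 = $2469M.
Without Pulse: best allocation of the remaining 3 bidders over all 4 bands is OrbitCom→Band G ($917M), Meridian→Band B ($931M), PeakComm→Band A ($810M), total $2658M.
VCG payment = (others' best without Pulse) − (others' welfare with Pulse) = 2658 − 2469 = $189M.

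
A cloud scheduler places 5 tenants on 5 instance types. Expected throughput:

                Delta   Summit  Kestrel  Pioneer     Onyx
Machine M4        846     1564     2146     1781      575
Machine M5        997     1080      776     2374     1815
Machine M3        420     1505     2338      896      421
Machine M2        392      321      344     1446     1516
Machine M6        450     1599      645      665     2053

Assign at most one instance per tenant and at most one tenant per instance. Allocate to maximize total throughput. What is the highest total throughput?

Maximum total: 8721 ops/s

Optimal: Delta→Machine M2 (392 ops/s), Summit→Machine M4 (1564 ops/s), Kestrel→Machine M3 (2338 ops/s), Pioneer→Machine M5 (2374 ops/s), Onyx→Machine M6 (2053 ops/s) — total 392+1564+2338+2374+2053 = 8721 ops/s.
Column-greedy (each instance in turn goes to its best remaining tenant) gives 7991 ops/s, worse by 730.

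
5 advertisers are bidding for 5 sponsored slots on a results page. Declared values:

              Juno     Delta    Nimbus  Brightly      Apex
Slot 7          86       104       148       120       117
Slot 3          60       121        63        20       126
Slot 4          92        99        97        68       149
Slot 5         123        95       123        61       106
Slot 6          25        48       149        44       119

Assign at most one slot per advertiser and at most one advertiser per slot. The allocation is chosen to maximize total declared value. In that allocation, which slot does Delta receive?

Delta receives Slot 3.

Optimal: Juno→Slot 5 ($123), Delta→Slot 3 ($121), Nimbus→Slot 6 ($149), Brightly→Slot 7 ($120), Apex→Slot 4 ($149) — total 123+121+149+120+149 = $662.
Column-greedy (each slot in turn goes to its best remaining advertiser) gives $540, worse by 122.
Next-best assignment: Juno→Slot 5, Delta→Slot 4, Nimbus→Slot 6, Brightly→Slot 7, Apex→Slot 3 = $617.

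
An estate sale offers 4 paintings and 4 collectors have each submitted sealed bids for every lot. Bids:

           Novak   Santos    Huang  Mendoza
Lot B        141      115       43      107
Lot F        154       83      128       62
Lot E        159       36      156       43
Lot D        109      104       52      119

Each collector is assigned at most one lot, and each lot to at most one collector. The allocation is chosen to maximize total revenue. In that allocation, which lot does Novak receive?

Novak receives Lot F.

This is the linear assignment problem.
Optimal: Novak→Lot F ($154), Santos→Lot B ($115), Huang→Lot E ($156), Mendoza→Lot D ($119) — total 154+115+156+119 = $544.
Row-greedy (each collector in turn takes its best remaining lot) gives $521, worse by 23.
Next-best assignment: Novak→Lot F, Santos→Lot D, Huang→Lot E, Mendoza→Lot B = $521.
Swapping Santos↔Huang (Santos→Lot E $36, Huang→Lot B $43) loses 192.
Novak's own top lot is Lot E ($159), but forcing Novak→Lot E and reassigning the rest optimally gives only $521 — worse by 23.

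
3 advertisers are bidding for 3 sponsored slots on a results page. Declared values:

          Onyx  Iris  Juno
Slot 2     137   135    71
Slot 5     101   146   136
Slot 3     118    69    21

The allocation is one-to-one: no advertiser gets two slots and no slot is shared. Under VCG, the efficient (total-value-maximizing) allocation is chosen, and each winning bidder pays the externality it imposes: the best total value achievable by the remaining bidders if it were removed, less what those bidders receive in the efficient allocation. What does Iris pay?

Iris pays $19.

Efficient allocation: Onyx→Slot 3 ($118), Iris→Slot 2 ($135), Juno→Slot 5 ($136); total welfare W = $389.
Iris receives Slot 2 at value $135, so the others get W − 135 = $254.
Without Iris: best allocation of the remaining 2 bidders over all 3 slots is Onyx→Slot 2 ($137), Juno→Slot 5 ($136), total $273.
VCG payment = (others' best without Iris) − (others' welfare with Iris) = 273 − 254 = $19.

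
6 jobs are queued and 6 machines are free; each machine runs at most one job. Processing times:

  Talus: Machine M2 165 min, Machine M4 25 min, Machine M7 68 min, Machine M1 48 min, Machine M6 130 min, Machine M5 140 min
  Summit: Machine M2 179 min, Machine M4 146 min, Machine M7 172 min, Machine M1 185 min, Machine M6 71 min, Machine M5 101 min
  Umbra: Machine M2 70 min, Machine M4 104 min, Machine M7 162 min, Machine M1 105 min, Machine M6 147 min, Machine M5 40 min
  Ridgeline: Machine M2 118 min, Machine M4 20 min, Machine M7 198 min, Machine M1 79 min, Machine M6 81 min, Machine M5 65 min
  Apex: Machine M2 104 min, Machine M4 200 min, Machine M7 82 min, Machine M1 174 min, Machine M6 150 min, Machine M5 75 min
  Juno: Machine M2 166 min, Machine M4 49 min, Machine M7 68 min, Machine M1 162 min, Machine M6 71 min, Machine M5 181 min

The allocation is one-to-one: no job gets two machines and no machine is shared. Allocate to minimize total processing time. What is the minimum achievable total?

Min total: 351 min

Optimal: Talus→Machine M1 (48 min), Summit→Machine M6 (71 min), Umbra→Machine M5 (40 min), Ridgeline→Machine M4 (20 min), Apex→Machine M2 (104 min), Juno→Machine M7 (68 min) — total 48+71+40+20+104+68 = 351 min.
Column-greedy (each machine in turn goes to its cheapest remaining job) gives 466 min, worse by 115.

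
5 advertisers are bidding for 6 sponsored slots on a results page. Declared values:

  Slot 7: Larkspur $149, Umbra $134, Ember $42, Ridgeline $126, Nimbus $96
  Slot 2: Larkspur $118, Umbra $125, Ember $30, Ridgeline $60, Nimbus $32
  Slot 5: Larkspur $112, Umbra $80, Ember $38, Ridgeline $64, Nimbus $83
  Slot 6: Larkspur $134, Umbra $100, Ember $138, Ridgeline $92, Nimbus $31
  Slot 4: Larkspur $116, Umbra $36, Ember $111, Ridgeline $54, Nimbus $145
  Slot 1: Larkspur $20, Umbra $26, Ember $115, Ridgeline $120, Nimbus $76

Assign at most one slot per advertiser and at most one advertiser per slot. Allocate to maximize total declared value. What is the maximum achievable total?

This is the linear assignment problem.
Optimal: Larkspur→Slot 7 ($149), Umbra→Slot 2 ($125), Ember→Slot 6 ($138), Ridgeline→Slot 1 ($120), Nimbus→Slot 4 ($145) — total 149+125+138+120+145 = $677.
Next-best assignment: Larkspur→Slot 2, Umbra→Slot 7, Ember→Slot 6, Ridgeline→Slot 1, Nimbus→Slot 4 = $655.
Swapping Ember↔Nimbus (Ember→Slot 4 $111, Nimbus→Slot 6 $31) loses 141.
Every other assignment is strictly worse.

Maximum total: $677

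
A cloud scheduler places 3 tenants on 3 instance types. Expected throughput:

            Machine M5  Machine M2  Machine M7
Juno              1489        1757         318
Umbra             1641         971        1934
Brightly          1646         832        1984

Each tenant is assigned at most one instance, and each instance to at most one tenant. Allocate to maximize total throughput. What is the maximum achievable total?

Optimal: Juno→Machine M2 (1757 ops/s), Umbra→Machine M5 (1641 ops/s), Brightly→Machine M7 (1984 ops/s) — total 1757+1641+1984 = 5382 ops/s.
Column-greedy (each instance in turn goes to its best remaining tenant) gives 5337 ops/s, worse by 45.

Maximum total: 5382 ops/s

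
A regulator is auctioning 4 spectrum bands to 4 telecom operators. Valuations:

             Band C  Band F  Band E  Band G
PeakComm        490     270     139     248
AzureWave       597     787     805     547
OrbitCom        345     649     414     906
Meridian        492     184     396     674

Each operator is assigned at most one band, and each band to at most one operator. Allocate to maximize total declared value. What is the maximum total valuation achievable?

Max total: $2618M

Optimal: PeakComm→Band C ($490M), AzureWave→Band E ($805M), OrbitCom→Band F ($649M), Meridian→Band G ($674M) — total 490+805+649+674 = $2618M.
Max-entry greedy (repeatedly take the single best remaining cell) gives $2473M, worse by 145.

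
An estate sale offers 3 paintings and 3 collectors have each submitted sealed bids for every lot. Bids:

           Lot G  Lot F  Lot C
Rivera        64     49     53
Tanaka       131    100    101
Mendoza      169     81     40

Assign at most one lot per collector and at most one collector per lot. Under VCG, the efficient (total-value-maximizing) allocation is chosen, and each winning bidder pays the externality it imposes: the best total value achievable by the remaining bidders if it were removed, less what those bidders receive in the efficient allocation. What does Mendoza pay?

Efficient allocation: Rivera→Lot C ($53), Tanaka→Lot F ($100), Mendoza→Lot G ($169); total welfare W = $322.
Mendoza receives Lot G at value $169, so the others get W − 169 = $153.
Without Mendoza: best allocation of the remaining 2 bidders over all 3 lots is Rivera→Lot C ($53), Tanaka→Lot G ($131), total $184.
VCG payment = (others' best without Mendoza) − (others' welfare with Mendoza) = 184 − 153 = $31.

Mendoza pays $31.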